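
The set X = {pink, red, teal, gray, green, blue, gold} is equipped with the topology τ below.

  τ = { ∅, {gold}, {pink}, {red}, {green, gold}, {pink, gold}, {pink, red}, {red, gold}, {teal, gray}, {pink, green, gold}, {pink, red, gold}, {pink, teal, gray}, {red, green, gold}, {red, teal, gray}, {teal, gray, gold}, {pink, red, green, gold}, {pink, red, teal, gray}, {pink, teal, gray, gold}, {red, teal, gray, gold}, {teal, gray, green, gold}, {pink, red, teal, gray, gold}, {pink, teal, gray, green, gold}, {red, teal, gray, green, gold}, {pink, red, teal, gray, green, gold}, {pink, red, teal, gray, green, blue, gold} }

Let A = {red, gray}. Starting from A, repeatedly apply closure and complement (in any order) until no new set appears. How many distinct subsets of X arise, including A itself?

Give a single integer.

cl via duality: int({pink, teal, green, blue, gold}) = {pink, green, gold}, so X∖{pink, green, gold} = {red, teal, gray, blue}
Write k for closure, c for complement:
  1. A     = {red, gray}
  2. kA    = {red, teal, gray, blue}
  3. cA    = {pink, teal, green, blue, gold}
  4. ckA   = {pink, green, gold}
  5. kcA   = {pink, teal, gray, green, blue, gold}
  6. kckA  = {pink, green, blue, gold}
  7. ckcA  = {red}
  8. ckckA = {red, teal, gray}
  9. kckcA = {red, blue}
  10. ckckcA = {pink, teal, gray, green, gold}
applying k or c yields no new set

10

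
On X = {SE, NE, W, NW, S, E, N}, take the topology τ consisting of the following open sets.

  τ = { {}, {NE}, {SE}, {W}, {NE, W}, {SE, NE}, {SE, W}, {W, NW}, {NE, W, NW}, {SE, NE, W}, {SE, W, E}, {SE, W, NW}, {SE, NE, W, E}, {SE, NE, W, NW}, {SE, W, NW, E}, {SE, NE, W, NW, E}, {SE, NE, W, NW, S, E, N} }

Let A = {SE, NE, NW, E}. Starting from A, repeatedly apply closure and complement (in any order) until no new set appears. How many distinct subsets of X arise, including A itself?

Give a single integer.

complement {W, S, N}; its interior {W}; cl(A) = X∖{W} = {SE, NE, NW, S, E, N}
With k = closure, c = complement:
  1. A     = {SE, NE, NW, E}
  2. kA    = {SE, NE, NW, S, E, N}
  3. cA    = {W, S, N}
  4. ckA   = {W}
  5. kcA   = {W, NW, S, E, N}
  6. ckcA  = {SE, NE}
  7. kckcA = {SE, NE, S, E, N}
  8. ckckcA = {W, NW}
k, c of each give nothing new

8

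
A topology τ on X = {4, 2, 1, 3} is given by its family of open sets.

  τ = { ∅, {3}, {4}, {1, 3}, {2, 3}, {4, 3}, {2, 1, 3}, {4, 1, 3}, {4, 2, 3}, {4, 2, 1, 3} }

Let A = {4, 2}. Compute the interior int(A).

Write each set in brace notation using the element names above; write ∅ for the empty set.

{4}

open subsets of A: ∅, {4}; so int(A) = {4}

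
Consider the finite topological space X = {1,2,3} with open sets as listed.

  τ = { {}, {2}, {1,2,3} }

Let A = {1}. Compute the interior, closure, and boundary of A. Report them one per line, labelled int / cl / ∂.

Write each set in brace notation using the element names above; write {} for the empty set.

opens ⊆ A: {}; union → int = {}
complement {2,3}; its interior {2}; cl(A) = X∖{2} = {1,3}
boundary = {1,3} ∖ {} = {1,3}

int(A) = {}
cl(A)  = {1,3}
∂A     = {1,3}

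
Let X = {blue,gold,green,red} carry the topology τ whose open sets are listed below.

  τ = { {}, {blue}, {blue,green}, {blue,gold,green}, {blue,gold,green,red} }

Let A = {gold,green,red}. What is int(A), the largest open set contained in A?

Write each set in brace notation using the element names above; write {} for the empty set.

{}

open subsets of A: {}; so int(A) = {}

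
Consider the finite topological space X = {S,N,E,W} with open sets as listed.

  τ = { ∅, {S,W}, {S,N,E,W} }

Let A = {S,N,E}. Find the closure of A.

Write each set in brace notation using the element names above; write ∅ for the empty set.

{S,N,E,W}

closure: X∖int(X∖A) = X∖∅ = {S,N,E,W}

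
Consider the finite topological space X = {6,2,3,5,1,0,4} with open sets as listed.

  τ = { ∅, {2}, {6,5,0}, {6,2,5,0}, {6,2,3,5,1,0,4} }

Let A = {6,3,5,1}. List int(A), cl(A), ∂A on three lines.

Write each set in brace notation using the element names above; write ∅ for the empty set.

int(A) = ∅
cl(A)  = {6,3,5,1,0,4}
∂A     = {6,3,5,1,0,4}

U open, U⊆A: ∅. int(A) = ⋃ = ∅
X∖A={2,0,4}, int(X∖A)={2}, hence cl(A)={6,3,5,1,0,4}
∂A: remove int from cl → {6,3,5,1,0,4}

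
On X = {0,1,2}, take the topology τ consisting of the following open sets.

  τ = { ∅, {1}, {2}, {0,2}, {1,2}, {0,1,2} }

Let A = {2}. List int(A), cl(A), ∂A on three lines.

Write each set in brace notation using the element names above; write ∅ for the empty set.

int(A) = {2}
cl(A)  = {0,2}
∂A     = {0}

U open, U⊆A: ∅, {2}. int(A) = ⋃ = {2}
X∖A={0,1}, int(X∖A)={1}, hence cl(A)={0,2}
∂A: remove int from cl → {0}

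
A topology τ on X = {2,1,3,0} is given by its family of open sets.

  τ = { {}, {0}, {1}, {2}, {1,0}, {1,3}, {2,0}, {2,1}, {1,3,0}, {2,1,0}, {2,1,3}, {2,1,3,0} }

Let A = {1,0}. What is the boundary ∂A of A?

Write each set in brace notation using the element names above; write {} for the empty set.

{3}

U open, U⊆A: {}, {0}, {1}, {1,0}. int(A) = ⋃ = {1,0}
X∖A={2,3}, int(X∖A)={2}, hence cl(A)={1,3,0}
∂A: remove int from cl → {3}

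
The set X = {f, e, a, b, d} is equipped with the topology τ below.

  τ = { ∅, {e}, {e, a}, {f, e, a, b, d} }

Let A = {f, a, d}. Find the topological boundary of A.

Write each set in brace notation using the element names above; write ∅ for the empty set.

opens ⊆ A: ∅; union → int = ∅
complement {e, b}; its interior {e}; cl(A) = X∖{e} = {f, a, b, d}
boundary = {f, a, b, d} ∖ ∅ = {f, a, b, d}

{f, a, b, d}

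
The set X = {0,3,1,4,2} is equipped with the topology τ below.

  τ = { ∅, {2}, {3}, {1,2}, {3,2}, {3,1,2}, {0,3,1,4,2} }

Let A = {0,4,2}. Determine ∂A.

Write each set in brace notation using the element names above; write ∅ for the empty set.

open subsets of A: ∅, {2}; so int(A) = {2}
closure: X∖int(X∖A) = X∖{3} = {0,1,4,2}
∂A = {0,1,4,2} minus {2} = {0,1,4}

{0,1,4}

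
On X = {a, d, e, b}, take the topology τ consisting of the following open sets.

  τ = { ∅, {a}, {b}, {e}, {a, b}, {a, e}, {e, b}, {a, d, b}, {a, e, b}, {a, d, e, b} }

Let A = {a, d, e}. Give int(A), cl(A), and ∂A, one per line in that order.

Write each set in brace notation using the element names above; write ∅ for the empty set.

int(A) = {a, e}
cl(A)  = {a, d, e}
∂A     = {d}

open subsets of A: ∅, {e}, {a}, {a, e}; so int(A) = {a, e}
closure: X∖int(X∖A) = X∖{b} = {a, d, e}
∂A = {a, d, e} minus {a, e} = {d}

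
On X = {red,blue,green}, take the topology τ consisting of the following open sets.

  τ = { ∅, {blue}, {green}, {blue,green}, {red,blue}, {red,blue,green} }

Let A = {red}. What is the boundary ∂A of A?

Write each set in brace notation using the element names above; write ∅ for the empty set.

{red}

opens ⊆ A: ∅; union → int = ∅
complement {blue,green}; its interior {blue,green}; cl(A) = X∖{blue,green} = {red}
boundary = {red} ∖ ∅ = {red}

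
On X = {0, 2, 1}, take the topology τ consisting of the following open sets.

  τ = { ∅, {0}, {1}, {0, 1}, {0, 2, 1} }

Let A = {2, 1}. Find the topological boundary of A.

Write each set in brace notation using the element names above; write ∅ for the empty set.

interior: largest open inside A is {1} (from ∅, {1})
cl via duality: int({0}) = {0}, so X∖{0} = {2, 1}
cl∖int = {2}

{2}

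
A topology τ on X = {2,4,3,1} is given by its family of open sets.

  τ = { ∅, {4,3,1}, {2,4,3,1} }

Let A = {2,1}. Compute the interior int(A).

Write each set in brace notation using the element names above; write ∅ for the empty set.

∅

opens ⊆ A: ∅; union → int = ∅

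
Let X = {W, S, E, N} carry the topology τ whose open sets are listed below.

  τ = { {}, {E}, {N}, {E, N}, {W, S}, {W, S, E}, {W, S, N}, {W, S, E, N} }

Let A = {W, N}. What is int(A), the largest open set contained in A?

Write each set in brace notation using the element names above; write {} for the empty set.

interior: largest open inside A is {N} (from {}, {N})

{N}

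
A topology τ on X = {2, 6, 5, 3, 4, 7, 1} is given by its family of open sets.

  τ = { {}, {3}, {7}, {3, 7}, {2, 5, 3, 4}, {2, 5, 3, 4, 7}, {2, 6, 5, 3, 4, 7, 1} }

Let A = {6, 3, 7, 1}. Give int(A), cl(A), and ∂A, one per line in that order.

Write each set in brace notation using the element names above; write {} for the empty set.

int(A) = {3, 7}
cl(A)  = {2, 6, 5, 3, 4, 7, 1}
∂A     = {2, 6, 5, 4, 1}

interior: largest open inside A is {3, 7} (from {}, {3}, {7}, {3, 7})
cl via duality: int({2, 5, 4}) = {}, so X∖{} = {2, 6, 5, 3, 4, 7, 1}
cl∖int = {2, 6, 5, 4, 1}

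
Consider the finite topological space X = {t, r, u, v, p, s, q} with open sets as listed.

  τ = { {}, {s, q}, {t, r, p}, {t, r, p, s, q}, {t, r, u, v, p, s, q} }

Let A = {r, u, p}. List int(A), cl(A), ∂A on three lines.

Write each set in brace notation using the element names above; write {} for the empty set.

U open, U⊆A: {}. int(A) = ⋃ = {}
X∖A={t, v, s, q}, int(X∖A)={s, q}, hence cl(A)={t, r, u, v, p}
∂A: remove int from cl → {t, r, u, v, p}

int(A) = {}
cl(A)  = {t, r, u, v, p}
∂A     = {t, r, u, v, p}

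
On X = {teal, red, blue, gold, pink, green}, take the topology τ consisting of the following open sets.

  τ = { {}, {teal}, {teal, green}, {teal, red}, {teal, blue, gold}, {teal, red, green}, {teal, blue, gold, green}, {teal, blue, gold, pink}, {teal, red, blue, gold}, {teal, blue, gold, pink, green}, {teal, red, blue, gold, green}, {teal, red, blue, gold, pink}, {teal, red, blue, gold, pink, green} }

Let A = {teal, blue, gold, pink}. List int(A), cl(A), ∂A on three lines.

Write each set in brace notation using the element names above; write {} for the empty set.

open subsets of A: {}, {teal}, {teal, blue, gold}, {teal, blue, gold, pink}; so int(A) = {teal, blue, gold, pink}
closure: X∖int(X∖A) = X∖{} = {teal, red, blue, gold, pink, green}
∂A = {teal, red, blue, gold, pink, green} minus {teal, blue, gold, pink} = {red, green}

int(A) = {teal, blue, gold, pink}
cl(A)  = {teal, red, blue, gold, pink, green}
∂A     = {red, green}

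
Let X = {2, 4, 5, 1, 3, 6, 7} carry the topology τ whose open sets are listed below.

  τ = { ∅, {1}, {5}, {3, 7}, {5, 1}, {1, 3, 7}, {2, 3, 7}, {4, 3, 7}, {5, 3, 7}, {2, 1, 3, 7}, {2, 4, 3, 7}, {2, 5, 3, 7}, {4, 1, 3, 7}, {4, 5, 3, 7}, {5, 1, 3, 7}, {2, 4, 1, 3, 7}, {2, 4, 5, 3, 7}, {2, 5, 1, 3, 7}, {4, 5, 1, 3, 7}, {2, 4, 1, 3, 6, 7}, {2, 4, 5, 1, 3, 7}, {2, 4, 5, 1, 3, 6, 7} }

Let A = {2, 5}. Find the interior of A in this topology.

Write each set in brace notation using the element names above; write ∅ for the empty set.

U open, U⊆A: ∅, {5}. int(A) = ⋃ = {5}

{5}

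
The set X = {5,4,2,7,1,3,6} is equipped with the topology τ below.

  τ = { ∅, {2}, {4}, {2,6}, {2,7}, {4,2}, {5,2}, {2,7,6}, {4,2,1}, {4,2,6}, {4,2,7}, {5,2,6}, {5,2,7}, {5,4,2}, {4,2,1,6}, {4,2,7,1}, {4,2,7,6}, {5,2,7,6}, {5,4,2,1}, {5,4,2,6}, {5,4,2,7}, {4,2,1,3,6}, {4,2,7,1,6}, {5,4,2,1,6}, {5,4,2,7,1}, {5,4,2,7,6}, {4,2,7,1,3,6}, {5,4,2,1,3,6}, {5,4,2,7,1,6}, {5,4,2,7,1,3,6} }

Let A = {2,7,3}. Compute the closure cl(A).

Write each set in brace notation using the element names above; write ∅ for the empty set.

{5,2,7,1,3,6}

cl via duality: int({5,4,1,6}) = {4}, so X∖{4} = {5,2,7,1,3,6}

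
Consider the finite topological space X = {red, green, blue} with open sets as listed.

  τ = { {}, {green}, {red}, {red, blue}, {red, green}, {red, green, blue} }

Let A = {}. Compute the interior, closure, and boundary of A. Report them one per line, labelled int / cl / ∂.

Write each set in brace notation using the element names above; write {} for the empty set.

interior: largest open inside A is {} (from {})
cl via duality: int({red, green, blue}) = {red, green, blue}, so X∖{red, green, blue} = {}
cl∖int = {}

int(A) = {}
cl(A)  = {}
∂A     = {}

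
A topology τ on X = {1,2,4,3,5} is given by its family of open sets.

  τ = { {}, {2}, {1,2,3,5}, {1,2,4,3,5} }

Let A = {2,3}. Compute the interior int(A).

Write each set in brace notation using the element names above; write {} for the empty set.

interior: largest open inside A is {2} (from {}, {2})

{2}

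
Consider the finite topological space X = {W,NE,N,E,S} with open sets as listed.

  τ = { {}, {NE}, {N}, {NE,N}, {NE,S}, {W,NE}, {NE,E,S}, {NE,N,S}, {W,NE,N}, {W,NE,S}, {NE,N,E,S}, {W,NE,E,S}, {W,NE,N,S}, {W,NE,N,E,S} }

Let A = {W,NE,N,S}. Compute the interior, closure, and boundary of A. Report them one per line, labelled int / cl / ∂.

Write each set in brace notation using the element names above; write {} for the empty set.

U open, U⊆A: {}, {N}, {NE}, {W,NE}, {NE,S}, {NE,N}, {NE,N,S}, {W,NE,S}, {W,NE,N}, {W,NE,N,S}. int(A) = ⋃ = {W,NE,N,S}
X∖A={E}, int(X∖A)={}, hence cl(A)={W,NE,N,E,S}
∂A: remove int from cl → {E}

int(A) = {W,NE,N,S}
cl(A)  = {W,NE,N,E,S}
∂A     = {E}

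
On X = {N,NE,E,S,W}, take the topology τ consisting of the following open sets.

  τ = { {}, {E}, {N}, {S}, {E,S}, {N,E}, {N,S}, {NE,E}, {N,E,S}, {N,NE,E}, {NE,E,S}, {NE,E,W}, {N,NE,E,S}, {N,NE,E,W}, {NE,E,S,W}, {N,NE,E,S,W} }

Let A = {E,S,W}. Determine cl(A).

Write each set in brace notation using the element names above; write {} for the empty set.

X∖A={N,NE}, int(X∖A)={N}, hence cl(A)={NE,E,S,W}

{NE,E,S,W}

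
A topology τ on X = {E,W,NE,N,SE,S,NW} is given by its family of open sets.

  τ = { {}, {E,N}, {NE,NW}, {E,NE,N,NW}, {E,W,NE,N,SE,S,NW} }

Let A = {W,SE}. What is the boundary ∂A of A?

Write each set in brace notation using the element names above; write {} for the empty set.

U open, U⊆A: {}. int(A) = ⋃ = {}
X∖A={E,NE,N,S,NW}, int(X∖A)={E,NE,N,NW}, hence cl(A)={W,SE,S}
∂A: remove int from cl → {W,SE,S}

{W,SE,S}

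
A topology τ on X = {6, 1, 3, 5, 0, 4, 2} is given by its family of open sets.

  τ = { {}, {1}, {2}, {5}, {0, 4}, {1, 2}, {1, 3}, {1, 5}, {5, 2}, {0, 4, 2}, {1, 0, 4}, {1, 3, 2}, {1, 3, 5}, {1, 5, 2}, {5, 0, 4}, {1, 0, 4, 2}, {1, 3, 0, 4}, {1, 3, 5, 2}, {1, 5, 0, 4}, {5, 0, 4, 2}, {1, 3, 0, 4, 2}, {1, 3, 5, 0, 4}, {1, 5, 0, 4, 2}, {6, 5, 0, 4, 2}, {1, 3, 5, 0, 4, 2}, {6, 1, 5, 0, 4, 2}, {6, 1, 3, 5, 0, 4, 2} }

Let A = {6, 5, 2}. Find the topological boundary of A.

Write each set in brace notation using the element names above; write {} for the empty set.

{6}

open subsets of A: {}, {2}, {5}, {5, 2}; so int(A) = {5, 2}
closure: X∖int(X∖A) = X∖{1, 3, 0, 4} = {6, 5, 2}
∂A = {6, 5, 2} minus {5, 2} = {6}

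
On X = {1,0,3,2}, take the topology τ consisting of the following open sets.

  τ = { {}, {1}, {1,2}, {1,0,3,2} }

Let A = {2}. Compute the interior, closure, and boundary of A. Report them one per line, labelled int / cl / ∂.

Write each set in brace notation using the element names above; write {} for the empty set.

int(A) = {}
cl(A)  = {0,3,2}
∂A     = {0,3,2}

interior: largest open inside A is {} (from {})
cl via duality: int({1,0,3}) = {1}, so X∖{1} = {0,3,2}
cl∖int = {0,3,2}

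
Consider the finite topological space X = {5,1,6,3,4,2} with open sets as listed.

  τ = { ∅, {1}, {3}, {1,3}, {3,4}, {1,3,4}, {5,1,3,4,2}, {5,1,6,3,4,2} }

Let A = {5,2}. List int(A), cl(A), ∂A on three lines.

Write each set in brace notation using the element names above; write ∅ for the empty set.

opens ⊆ A: ∅; union → int = ∅
complement {1,6,3,4}; its interior {1,3,4}; cl(A) = X∖{1,3,4} = {5,6,2}
boundary = {5,6,2} ∖ ∅ = {5,6,2}

int(A) = ∅
cl(A)  = {5,6,2}
∂A     = {5,6,2}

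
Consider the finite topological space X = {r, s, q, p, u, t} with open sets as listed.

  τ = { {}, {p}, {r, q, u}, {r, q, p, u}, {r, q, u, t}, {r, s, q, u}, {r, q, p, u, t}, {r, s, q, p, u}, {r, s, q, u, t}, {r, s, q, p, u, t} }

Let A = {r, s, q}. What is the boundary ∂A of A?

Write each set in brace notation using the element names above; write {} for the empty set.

open subsets of A: {}; so int(A) = {}
closure: X∖int(X∖A) = X∖{p} = {r, s, q, u, t}
∂A = {r, s, q, u, t} minus {} = {r, s, q, u, t}

{r, s, q, u, t}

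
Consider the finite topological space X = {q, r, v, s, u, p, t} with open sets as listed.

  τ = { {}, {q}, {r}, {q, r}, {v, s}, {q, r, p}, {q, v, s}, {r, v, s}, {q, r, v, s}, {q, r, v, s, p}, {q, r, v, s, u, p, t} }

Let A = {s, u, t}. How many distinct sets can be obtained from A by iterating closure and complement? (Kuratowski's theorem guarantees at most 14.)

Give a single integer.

8

X∖A={q, r, v, p}, int(X∖A)={q, r, p}, hence cl(A)={v, s, u, t}
Orbit (k=closure, c=complement):
  1. A     = {s, u, t}
  2. kA    = {v, s, u, t}
  3. cA    = {q, r, v, p}
  4. ckA   = {q, r, p}
  5. kcA   = {q, r, v, s, u, p, t}
  6. kckA  = {q, r, u, p, t}
  7. ckcA  = {}
  8. ckckA = {v, s}
(closed under both — stop)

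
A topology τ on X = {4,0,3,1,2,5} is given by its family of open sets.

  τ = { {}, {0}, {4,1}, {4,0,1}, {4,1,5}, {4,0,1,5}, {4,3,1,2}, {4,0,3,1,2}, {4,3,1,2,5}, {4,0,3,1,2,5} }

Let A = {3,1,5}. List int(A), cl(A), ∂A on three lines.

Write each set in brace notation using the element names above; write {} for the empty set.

int(A) = {}
cl(A)  = {4,3,1,2,5}
∂A     = {4,3,1,2,5}

U open, U⊆A: {}. int(A) = ⋃ = {}
X∖A={4,0,2}, int(X∖A)={0}, hence cl(A)={4,3,1,2,5}
∂A: remove int from cl → {4,3,1,2,5}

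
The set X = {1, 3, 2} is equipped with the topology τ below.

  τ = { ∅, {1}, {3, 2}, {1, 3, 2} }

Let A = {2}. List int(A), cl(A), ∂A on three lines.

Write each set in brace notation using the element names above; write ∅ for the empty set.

int(A) = ∅
cl(A)  = {3, 2}
∂A     = {3, 2}

U open, U⊆A: ∅. int(A) = ⋃ = ∅
X∖A={1, 3}, int(X∖A)={1}, hence cl(A)={3, 2}
∂A: remove int from cl → {3, 2}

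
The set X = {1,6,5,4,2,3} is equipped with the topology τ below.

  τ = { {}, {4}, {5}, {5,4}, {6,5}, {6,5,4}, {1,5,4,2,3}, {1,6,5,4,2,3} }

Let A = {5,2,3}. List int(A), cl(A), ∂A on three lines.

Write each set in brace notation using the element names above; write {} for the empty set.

opens ⊆ A: {}, {5}; union → int = {5}
complement {1,6,4}; its interior {4}; cl(A) = X∖{4} = {1,6,5,2,3}
boundary = {1,6,5,2,3} ∖ {5} = {1,6,2,3}

int(A) = {5}
cl(A)  = {1,6,5,2,3}
∂A     = {1,6,2,3}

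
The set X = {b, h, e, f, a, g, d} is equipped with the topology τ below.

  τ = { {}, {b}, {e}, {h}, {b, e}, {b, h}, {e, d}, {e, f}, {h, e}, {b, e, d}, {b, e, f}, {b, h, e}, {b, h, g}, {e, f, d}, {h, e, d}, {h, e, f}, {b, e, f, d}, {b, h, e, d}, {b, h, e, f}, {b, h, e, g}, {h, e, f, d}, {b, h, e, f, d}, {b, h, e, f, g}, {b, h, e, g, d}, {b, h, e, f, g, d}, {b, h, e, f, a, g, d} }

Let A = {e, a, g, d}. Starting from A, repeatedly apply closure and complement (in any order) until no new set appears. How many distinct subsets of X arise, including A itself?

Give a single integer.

10

X∖A={b, h, f}, int(X∖A)={b, h}, hence cl(A)={e, f, a, g, d}
Orbit (k=closure, c=complement):
  1. A     = {e, a, g, d}
  2. kA    = {e, f, a, g, d}
  3. cA    = {b, h, f}
  4. ckA   = {b, h}
  5. kcA   = {b, h, f, a, g}
  6. kckA  = {b, h, a, g}
  7. ckcA  = {e, d}
  8. ckckA = {e, f, d}
  9. kckcA = {e, f, a, d}
  10. ckckcA = {b, h, g}
(closed under both — stop)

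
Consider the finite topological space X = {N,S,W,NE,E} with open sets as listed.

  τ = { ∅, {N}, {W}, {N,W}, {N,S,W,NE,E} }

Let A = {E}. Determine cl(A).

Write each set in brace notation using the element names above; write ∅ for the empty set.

cl via duality: int({N,S,W,NE}) = {N,W}, so X∖{N,W} = {S,NE,E}

{S,NE,E}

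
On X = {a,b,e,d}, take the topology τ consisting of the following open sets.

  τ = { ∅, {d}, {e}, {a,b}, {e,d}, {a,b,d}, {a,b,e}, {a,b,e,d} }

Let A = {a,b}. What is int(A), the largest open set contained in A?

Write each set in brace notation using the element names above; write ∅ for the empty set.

{a,b}

open subsets of A: ∅, {a,b}; so int(A) = {a,b}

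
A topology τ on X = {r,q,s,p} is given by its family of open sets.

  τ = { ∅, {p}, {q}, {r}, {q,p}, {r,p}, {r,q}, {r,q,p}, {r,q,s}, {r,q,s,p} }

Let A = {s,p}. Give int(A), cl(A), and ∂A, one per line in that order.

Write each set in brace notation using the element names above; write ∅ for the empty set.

opens ⊆ A: ∅, {p}; union → int = {p}
complement {r,q}; its interior {r,q}; cl(A) = X∖{r,q} = {s,p}
boundary = {s,p} ∖ {p} = {s}

int(A) = {p}
cl(A)  = {s,p}
∂A     = {s}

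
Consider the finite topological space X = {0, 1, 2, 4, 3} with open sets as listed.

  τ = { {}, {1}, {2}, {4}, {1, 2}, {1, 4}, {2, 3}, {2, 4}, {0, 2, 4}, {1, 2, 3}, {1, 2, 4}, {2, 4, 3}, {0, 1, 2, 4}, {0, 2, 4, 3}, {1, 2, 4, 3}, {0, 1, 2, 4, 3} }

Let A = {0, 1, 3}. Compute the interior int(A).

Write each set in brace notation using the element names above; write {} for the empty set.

opens ⊆ A: {}, {1}; union → int = {1}

{1}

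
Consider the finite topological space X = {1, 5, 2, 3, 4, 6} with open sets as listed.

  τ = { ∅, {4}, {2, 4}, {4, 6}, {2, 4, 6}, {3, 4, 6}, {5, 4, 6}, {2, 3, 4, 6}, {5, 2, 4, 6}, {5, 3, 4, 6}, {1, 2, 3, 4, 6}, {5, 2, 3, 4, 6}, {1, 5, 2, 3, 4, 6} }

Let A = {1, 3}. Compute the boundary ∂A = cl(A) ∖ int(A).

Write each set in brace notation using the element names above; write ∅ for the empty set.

U open, U⊆A: ∅. int(A) = ⋃ = ∅
X∖A={5, 2, 4, 6}, int(X∖A)={5, 2, 4, 6}, hence cl(A)={1, 3}
∂A: remove int from cl → {1, 3}

{1, 3}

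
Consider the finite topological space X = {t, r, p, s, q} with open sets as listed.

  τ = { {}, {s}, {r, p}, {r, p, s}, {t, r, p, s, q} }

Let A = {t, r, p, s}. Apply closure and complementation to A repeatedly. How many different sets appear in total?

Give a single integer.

6

X∖A={q}, int(X∖A)={}, hence cl(A)={t, r, p, s, q}
Orbit (k=closure, c=complement):
  1. A     = {t, r, p, s}
  2. kA    = {t, r, p, s, q}
  3. cA    = {q}
  4. ckA   = {}
  5. kcA   = {t, q}
  6. ckcA  = {r, p, s}
(closed under both — stop)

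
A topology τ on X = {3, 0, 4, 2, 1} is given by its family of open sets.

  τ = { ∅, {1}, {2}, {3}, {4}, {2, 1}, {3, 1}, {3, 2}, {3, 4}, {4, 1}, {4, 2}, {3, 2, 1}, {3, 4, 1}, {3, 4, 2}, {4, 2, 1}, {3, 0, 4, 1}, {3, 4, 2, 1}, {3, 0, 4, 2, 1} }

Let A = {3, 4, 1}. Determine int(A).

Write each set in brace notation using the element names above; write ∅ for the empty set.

{3, 4, 1}

U open, U⊆A: ∅, {1}, {4}, {3}, {3, 4}, {3, 1}, {4, 1}, {3, 4, 1}. int(A) = ⋃ = {3, 4, 1}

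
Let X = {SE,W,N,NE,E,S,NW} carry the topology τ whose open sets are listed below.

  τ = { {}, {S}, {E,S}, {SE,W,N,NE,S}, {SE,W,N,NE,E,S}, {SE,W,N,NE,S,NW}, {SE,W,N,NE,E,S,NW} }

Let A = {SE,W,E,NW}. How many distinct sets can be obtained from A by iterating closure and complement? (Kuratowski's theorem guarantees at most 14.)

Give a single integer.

6

complement {N,NE,S}; its interior {S}; cl(A) = X∖{S} = {SE,W,N,NE,E,NW}
With k = closure, c = complement:
  1. A     = {SE,W,E,NW}
  2. kA    = {SE,W,N,NE,E,NW}
  3. cA    = {N,NE,S}
  4. ckA   = {S}
  5. kcA   = {SE,W,N,NE,E,S,NW}
  6. ckcA  = {}
k, c of each give nothing new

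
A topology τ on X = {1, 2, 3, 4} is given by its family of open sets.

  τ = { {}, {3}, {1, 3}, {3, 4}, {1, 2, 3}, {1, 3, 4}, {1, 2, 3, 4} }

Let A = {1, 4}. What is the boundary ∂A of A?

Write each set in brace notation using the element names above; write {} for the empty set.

open subsets of A: {}; so int(A) = {}
closure: X∖int(X∖A) = X∖{3} = {1, 2, 4}
∂A = {1, 2, 4} minus {} = {1, 2, 4}

{1, 2, 4}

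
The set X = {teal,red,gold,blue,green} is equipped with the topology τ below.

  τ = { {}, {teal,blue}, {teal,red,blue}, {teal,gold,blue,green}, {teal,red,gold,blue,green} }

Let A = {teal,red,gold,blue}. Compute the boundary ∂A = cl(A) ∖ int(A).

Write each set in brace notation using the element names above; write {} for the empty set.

opens ⊆ A: {}, {teal,blue}, {teal,red,blue}; union → int = {teal,red,blue}
complement {green}; its interior {}; cl(A) = X∖{} = {teal,red,gold,blue,green}
boundary = {teal,red,gold,blue,green} ∖ {teal,red,blue} = {gold,green}

{gold,green}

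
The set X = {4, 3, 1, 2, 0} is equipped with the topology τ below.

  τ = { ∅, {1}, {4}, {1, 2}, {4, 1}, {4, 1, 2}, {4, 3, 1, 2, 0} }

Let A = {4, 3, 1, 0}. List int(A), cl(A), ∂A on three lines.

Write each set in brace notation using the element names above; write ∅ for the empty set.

int(A) = {4, 1}
cl(A)  = {4, 3, 1, 2, 0}
∂A     = {3, 2, 0}

interior: largest open inside A is {4, 1} (from ∅, {4}, {1}, {4, 1})
cl via duality: int({2}) = ∅, so X∖∅ = {4, 3, 1, 2, 0}
cl∖int = {3, 2, 0}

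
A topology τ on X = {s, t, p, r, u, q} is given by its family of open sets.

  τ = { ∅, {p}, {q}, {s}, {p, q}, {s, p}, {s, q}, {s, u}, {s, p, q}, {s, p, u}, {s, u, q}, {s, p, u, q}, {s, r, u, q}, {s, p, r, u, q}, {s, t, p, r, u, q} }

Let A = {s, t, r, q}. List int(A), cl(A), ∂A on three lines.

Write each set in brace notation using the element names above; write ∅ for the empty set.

int(A) = {s, q}
cl(A)  = {s, t, r, u, q}
∂A     = {t, r, u}

open subsets of A: ∅, {q}, {s}, {s, q}; so int(A) = {s, q}
closure: X∖int(X∖A) = X∖{p} = {s, t, r, u, q}
∂A = {s, t, r, u, q} minus {s, q} = {t, r, u}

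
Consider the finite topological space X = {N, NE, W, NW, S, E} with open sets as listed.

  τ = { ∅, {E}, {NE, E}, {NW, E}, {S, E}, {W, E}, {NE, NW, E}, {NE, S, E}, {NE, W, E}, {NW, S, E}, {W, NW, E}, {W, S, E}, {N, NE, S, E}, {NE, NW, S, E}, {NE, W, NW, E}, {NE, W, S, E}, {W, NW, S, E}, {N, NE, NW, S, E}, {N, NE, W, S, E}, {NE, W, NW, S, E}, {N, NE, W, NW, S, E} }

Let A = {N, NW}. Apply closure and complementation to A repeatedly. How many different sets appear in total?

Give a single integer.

4

X∖A={NE, W, S, E}, int(X∖A)={NE, W, S, E}, hence cl(A)={N, NW}
Orbit (k=closure, c=complement):
  1. A     = {N, NW}
  2. cA    = {NE, W, S, E}
  3. kcA   = {N, NE, W, NW, S, E}
  4. ckcA  = ∅
(closed under both — stop)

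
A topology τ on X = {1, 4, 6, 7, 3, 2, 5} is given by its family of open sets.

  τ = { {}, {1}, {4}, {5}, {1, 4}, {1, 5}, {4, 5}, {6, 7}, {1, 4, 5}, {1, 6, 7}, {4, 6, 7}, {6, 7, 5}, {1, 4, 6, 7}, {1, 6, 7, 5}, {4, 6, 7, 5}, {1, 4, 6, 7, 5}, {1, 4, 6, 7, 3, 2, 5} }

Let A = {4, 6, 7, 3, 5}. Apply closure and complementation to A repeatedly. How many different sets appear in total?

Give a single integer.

6

cl via duality: int({1, 2}) = {1}, so X∖{1} = {4, 6, 7, 3, 2, 5}
Write k for closure, c for complement:
  1. A     = {4, 6, 7, 3, 5}
  2. kA    = {4, 6, 7, 3, 2, 5}
  3. cA    = {1, 2}
  4. ckA   = {1}
  5. kcA   = {1, 3, 2}
  6. ckcA  = {4, 6, 7, 5}
applying k or c yields no new set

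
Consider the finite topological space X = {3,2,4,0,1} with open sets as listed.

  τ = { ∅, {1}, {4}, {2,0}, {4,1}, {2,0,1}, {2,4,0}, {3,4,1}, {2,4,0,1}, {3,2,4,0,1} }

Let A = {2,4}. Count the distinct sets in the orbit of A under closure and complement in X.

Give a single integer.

10

complement {3,0,1}; its interior {1}; cl(A) = X∖{1} = {3,2,4,0}
With k = closure, c = complement:
  1. A     = {2,4}
  2. kA    = {3,2,4,0}
  3. cA    = {3,0,1}
  4. ckA   = {1}
  5. kcA   = {3,2,0,1}
  6. kckA  = {3,1}
  7. ckcA  = {4}
  8. ckckA = {2,4,0}
  9. kckcA = {3,4}
  10. ckckcA = {2,0,1}
k, c of each give nothing new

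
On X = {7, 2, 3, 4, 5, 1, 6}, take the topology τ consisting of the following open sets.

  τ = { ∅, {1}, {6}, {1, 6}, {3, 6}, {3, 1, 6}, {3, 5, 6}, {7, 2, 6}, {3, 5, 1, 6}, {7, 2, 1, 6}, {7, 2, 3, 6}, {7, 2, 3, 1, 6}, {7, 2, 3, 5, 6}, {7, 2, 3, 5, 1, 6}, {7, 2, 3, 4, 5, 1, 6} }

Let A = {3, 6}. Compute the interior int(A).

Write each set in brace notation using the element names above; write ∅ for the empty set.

{3, 6}

open subsets of A: ∅, {6}, {3, 6}; so int(A) = {3, 6}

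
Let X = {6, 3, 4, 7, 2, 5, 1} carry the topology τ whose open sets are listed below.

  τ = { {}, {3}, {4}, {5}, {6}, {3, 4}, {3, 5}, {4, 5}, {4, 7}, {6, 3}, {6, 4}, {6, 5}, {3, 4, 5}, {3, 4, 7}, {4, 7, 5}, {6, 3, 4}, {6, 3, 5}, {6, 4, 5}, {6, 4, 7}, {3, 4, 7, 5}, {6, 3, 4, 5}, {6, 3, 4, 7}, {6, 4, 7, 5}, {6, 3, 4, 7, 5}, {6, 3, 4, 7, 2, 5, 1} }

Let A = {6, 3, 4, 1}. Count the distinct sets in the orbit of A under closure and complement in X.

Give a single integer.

cl via duality: int({7, 2, 5}) = {5}, so X∖{5} = {6, 3, 4, 7, 2, 1}
Write k for closure, c for complement:
  1. A     = {6, 3, 4, 1}
  2. kA    = {6, 3, 4, 7, 2, 1}
  3. cA    = {7, 2, 5}
  4. ckA   = {5}
  5. kcA   = {7, 2, 5, 1}
  6. kckA  = {2, 5, 1}
  7. ckcA  = {6, 3, 4}
  8. ckckA = {6, 3, 4, 7}
applying k or c yields no new set

8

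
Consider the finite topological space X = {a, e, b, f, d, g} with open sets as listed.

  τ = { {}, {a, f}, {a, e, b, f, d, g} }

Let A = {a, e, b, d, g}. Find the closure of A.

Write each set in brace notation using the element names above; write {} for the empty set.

closure: X∖int(X∖A) = X∖{} = {a, e, b, f, d, g}

{a, e, b, f, d, g}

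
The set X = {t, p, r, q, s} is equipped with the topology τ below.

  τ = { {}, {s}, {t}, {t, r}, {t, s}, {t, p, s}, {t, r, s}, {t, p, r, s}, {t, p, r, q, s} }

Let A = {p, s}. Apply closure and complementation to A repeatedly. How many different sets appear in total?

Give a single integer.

6

X∖A={t, r, q}, int(X∖A)={t, r}, hence cl(A)={p, q, s}
Orbit (k=closure, c=complement):
  1. A     = {p, s}
  2. kA    = {p, q, s}
  3. cA    = {t, r, q}
  4. ckA   = {t, r}
  5. kcA   = {t, p, r, q}
  6. ckcA  = {s}
(closed under both — stop)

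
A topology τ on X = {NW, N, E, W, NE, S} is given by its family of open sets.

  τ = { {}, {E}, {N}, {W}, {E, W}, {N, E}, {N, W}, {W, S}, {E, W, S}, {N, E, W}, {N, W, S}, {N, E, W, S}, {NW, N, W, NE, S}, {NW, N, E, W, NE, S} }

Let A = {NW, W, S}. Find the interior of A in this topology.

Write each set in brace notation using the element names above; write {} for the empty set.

interior: largest open inside A is {W, S} (from {}, {W}, {W, S})

{W, S}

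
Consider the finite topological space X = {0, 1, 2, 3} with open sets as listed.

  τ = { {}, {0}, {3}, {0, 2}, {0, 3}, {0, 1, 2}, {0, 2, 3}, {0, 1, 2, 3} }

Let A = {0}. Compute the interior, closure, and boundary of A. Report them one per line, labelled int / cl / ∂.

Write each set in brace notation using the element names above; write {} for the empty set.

U open, U⊆A: {}, {0}. int(A) = ⋃ = {0}
X∖A={1, 2, 3}, int(X∖A)={3}, hence cl(A)={0, 1, 2}
∂A: remove int from cl → {1, 2}

int(A) = {0}
cl(A)  = {0, 1, 2}
∂A     = {1, 2}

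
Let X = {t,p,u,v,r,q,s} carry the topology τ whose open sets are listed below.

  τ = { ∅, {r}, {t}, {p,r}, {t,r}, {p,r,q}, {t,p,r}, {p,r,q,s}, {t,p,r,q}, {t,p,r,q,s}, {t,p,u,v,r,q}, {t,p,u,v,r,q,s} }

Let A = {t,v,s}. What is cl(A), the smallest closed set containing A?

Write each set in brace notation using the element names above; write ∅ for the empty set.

{t,u,v,s}

X∖A={p,u,r,q}, int(X∖A)={p,r,q}, hence cl(A)={t,u,v,s}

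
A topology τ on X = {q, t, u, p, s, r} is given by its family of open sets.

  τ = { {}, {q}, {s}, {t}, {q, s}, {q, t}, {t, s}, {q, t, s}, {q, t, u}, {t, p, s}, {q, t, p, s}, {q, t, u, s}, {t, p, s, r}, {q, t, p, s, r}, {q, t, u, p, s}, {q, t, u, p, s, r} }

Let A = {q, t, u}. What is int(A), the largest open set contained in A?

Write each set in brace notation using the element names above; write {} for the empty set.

open subsets of A: {}, {t}, {q}, {q, t}, {q, t, u}; so int(A) = {q, t, u}

{q, t, u}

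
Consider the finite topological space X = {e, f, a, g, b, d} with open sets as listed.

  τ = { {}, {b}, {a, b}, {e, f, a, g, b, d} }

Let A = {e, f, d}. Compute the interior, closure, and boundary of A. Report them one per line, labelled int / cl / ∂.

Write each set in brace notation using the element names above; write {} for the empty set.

int(A) = {}
cl(A)  = {e, f, g, d}
∂A     = {e, f, g, d}

U open, U⊆A: {}. int(A) = ⋃ = {}
X∖A={a, g, b}, int(X∖A)={a, b}, hence cl(A)={e, f, g, d}
∂A: remove int from cl → {e, f, g, d}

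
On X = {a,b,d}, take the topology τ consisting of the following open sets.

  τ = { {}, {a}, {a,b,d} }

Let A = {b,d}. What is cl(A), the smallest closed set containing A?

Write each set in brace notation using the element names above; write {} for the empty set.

cl via duality: int({a}) = {a}, so X∖{a} = {b,d}

{b,d}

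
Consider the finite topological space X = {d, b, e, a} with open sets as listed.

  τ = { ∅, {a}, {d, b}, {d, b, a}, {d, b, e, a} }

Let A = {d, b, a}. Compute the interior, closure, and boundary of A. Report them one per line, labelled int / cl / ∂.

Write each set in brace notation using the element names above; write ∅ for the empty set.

interior: largest open inside A is {d, b, a} (from ∅, {a}, {d, b}, {d, b, a})
cl via duality: int({e}) = ∅, so X∖∅ = {d, b, e, a}
cl∖int = {e}

int(A) = {d, b, a}
cl(A)  = {d, b, e, a}
∂A     = {e}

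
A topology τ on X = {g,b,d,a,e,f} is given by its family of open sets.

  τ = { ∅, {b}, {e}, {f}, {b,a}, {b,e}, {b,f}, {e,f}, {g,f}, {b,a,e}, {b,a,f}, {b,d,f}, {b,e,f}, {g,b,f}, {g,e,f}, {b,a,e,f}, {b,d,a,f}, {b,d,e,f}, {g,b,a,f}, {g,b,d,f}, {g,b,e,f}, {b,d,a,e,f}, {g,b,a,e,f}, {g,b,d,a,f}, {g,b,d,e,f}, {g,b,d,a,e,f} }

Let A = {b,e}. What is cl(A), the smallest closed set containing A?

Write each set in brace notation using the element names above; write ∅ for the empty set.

{b,d,a,e}

X∖A={g,d,a,f}, int(X∖A)={g,f}, hence cl(A)={b,d,a,e}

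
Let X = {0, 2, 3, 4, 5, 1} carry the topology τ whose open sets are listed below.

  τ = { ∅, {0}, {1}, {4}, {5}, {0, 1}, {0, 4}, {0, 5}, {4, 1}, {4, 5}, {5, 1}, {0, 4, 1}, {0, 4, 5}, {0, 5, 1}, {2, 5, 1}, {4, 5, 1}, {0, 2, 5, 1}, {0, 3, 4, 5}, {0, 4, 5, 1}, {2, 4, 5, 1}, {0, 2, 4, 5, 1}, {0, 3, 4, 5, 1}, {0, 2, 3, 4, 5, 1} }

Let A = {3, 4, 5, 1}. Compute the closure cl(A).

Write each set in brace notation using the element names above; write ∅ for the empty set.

closure: X∖int(X∖A) = X∖{0} = {2, 3, 4, 5, 1}

{2, 3, 4, 5, 1}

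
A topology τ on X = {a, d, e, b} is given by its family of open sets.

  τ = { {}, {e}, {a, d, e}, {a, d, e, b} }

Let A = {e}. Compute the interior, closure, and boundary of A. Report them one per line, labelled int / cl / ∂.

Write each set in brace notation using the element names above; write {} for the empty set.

int(A) = {e}
cl(A)  = {a, d, e, b}
∂A     = {a, d, b}

interior: largest open inside A is {e} (from {}, {e})
cl via duality: int({a, d, b}) = {}, so X∖{} = {a, d, e, b}
cl∖int = {a, d, b}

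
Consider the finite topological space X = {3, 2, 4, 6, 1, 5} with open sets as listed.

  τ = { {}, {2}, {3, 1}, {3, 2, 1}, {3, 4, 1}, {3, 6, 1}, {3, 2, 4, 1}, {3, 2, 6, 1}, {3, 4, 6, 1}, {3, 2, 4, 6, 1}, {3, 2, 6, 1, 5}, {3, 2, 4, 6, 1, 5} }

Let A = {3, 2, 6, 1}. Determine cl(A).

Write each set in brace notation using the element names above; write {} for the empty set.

{3, 2, 4, 6, 1, 5}

X∖A={4, 5}, int(X∖A)={}, hence cl(A)={3, 2, 4, 6, 1, 5}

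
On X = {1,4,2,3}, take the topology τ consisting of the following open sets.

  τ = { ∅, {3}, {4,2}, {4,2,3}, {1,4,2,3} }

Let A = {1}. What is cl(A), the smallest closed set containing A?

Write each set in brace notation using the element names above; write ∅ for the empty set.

cl via duality: int({4,2,3}) = {4,2,3}, so X∖{4,2,3} = {1}

{1}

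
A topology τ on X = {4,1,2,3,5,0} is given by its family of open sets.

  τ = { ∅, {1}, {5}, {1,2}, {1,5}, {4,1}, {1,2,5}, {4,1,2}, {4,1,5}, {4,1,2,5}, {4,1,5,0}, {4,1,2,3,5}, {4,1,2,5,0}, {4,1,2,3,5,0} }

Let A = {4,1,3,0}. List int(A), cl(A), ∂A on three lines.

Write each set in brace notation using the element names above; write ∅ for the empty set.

opens ⊆ A: ∅, {1}, {4,1}; union → int = {4,1}
complement {2,5}; its interior {5}; cl(A) = X∖{5} = {4,1,2,3,0}
boundary = {4,1,2,3,0} ∖ {4,1} = {2,3,0}

int(A) = {4,1}
cl(A)  = {4,1,2,3,0}
∂A     = {2,3,0}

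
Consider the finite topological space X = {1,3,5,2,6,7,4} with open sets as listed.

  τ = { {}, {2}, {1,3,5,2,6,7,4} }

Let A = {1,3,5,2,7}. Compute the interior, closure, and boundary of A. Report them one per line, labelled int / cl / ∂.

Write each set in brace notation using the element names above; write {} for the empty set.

int(A) = {2}
cl(A)  = {1,3,5,2,6,7,4}
∂A     = {1,3,5,6,7,4}

interior: largest open inside A is {2} (from {}, {2})
cl via duality: int({6,4}) = {}, so X∖{} = {1,3,5,2,6,7,4}
cl∖int = {1,3,5,6,7,4}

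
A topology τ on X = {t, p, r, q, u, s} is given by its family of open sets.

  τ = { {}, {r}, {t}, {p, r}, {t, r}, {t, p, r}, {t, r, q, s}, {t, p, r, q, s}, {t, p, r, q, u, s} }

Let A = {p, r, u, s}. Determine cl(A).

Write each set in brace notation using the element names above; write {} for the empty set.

complement {t, q}; its interior {t}; cl(A) = X∖{t} = {p, r, q, u, s}

{p, r, q, u, s}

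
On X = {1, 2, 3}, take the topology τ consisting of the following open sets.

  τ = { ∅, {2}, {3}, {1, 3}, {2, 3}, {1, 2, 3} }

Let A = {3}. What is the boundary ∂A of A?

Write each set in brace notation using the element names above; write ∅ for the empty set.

{1}

opens ⊆ A: ∅, {3}; union → int = {3}
complement {1, 2}; its interior {2}; cl(A) = X∖{2} = {1, 3}
boundary = {1, 3} ∖ {3} = {1}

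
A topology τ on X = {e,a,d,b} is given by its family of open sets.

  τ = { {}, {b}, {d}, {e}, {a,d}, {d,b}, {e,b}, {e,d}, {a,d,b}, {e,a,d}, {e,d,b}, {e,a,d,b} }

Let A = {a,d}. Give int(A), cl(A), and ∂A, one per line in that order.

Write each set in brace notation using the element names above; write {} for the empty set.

interior: largest open inside A is {a,d} (from {}, {d}, {a,d})
cl via duality: int({e,b}) = {e,b}, so X∖{e,b} = {a,d}
cl∖int = {}

int(A) = {a,d}
cl(A)  = {a,d}
∂A     = {}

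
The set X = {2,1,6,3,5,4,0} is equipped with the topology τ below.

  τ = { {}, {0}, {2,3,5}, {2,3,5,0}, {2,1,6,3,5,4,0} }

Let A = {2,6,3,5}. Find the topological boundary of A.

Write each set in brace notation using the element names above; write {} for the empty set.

{1,6,4}

U open, U⊆A: {}, {2,3,5}. int(A) = ⋃ = {2,3,5}
X∖A={1,4,0}, int(X∖A)={0}, hence cl(A)={2,1,6,3,5,4}
∂A: remove int from cl → {1,6,4}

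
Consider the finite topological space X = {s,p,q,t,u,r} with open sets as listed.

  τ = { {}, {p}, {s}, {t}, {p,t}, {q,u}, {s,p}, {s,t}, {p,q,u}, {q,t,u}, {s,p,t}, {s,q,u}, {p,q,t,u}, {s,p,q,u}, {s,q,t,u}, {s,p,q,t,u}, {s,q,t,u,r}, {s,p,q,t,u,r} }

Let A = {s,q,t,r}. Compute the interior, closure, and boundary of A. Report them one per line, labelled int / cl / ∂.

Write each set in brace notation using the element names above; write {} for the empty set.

int(A) = {s,t}
cl(A)  = {s,q,t,u,r}
∂A     = {q,u,r}

open subsets of A: {}, {t}, {s}, {s,t}; so int(A) = {s,t}
closure: X∖int(X∖A) = X∖{p} = {s,q,t,u,r}
∂A = {s,q,t,u,r} minus {s,t} = {q,u,r}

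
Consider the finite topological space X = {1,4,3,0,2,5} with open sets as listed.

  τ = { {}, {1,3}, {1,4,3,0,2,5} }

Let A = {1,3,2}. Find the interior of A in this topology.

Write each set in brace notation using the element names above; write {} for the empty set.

{1,3}

open subsets of A: {}, {1,3}; so int(A) = {1,3}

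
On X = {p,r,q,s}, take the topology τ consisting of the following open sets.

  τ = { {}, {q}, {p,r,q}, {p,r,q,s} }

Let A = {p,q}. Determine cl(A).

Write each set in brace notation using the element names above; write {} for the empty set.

{p,r,q,s}

closure: X∖int(X∖A) = X∖{} = {p,r,q,s}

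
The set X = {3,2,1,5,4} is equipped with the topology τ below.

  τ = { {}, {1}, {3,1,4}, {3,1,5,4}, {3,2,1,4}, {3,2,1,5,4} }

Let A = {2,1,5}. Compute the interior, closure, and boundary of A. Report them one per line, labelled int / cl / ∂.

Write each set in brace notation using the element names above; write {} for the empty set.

U open, U⊆A: {}, {1}. int(A) = ⋃ = {1}
X∖A={3,4}, int(X∖A)={}, hence cl(A)={3,2,1,5,4}
∂A: remove int from cl → {3,2,5,4}

int(A) = {1}
cl(A)  = {3,2,1,5,4}
∂A     = {3,2,5,4}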